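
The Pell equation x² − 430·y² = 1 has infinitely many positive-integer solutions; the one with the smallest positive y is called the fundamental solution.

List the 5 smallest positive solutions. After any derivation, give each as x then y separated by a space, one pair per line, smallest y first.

√430 → a₀=20, period (1,2,1,3,1,…,2,1,40); ℓ=14 even so k=13
step 0: (20, 1)  from 20·(1,0) + (0,1)
step 1: (21, 1)  from 1·(20,1) + (1,0)
step 2: (62, 3)  from 2·(21,1) + (20,1)
step 3: (83, 4)  from 1·(62,3) + (21,1)
step 4: (311, 15)  from 3·(83,4) + (62,3)
step 5: (394, 19)  from 1·(311,15) + (83,4)
step 6: (2675, 129)  from 6·(394,19) + (311,15)
step 7: (21794, 1051)  from 8·(2675,129) + (394,19)
…
step 9: (155233, 7486)  from 1·(133439,6435) + (21794,1051)
…
step 11: (754371, 36379)  from 1·(599138,28893) + (155233,7486)
step 12: (2107880, 101651)  from 2·(754371,36379) + (599138,28893)
step 13: (2862251, 138030)  from 1·(2107880,101651) + (754371,36379)
→ (2862251, 138030).  Check: 2862251²=8192480787001, 430·138030²=8192480787000, difference 1.
(2862251+138030√430)^2 = 16384961574001 + 790153011060√430
(2862251+138030√430)^3 = 93795745300289010251 + 4523232492118854090√430
(2862251+138030√430)^4 = 536933931562978654798296001 + 25893253447598574322902120√430
(2862251+138030√430)^5 = 3073679365100040639604854765306251 + 148225981147280410676109712890150√430

2862251 138030
16384961574001 790153011060
93795745300289010251 4523232492118854090
536933931562978654798296001 25893253447598574322902120
3073679365100040639604854765306251 148225981147280410676109712890150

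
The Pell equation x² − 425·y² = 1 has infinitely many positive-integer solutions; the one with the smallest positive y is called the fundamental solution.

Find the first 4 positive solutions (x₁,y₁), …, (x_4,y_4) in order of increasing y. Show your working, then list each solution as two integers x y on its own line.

143649 6968
41270070401 2001892464
11856808685922849 575139701115304
3406437421806992601601 165236485849022716128

[20; 1,1,1,1,1,1,40] for √425; ℓ=7 ⇒ convergent index 13
k=0  a_k=20  p_k/q_k = 20/1
…
k=2  a_k=1  p_k/q_k = 41/2
…
k=4  a_k=1  p_k/q_k = 103/5
k=5  a_k=1  p_k/q_k = 165/8
k=6  a_k=1  p_k/q_k = 268/13
k=7  a_k=40  p_k/q_k = 10885/528
…
k=10  a_k=1  p_k/q_k = 33191/1610
…
k=12  a_k=1  p_k/q_k = 88420/4289
k=13  a_k=1  p_k/q_k = 143649/6968
fundamental: x₁=143649, y₁=6968  (since 20635035201 − 425·48553024 = 1)
k=2:  x_2 = 143649·143649+425·6968·6968 = 41270070401,  y_2 = 143649·6968+6968·143649 = 2001892464
k=3:  x_3 = 143649·41270070401+425·6968·2001892464 = 11856808685922849,  y_3 = 143649·2001892464+6968·41270070401 = 575139701115304
k=4:  x_4 = 143649·11856808685922849+425·6968·575139701115304 = 3406437421806992601601,  y_4 = 143649·575139701115304+6968·11856808685922849 = 165236485849022716128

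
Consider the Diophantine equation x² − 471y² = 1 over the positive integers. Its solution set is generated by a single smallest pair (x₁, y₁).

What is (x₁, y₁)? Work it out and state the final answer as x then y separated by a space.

7838695 361188

√471 = [21; 1,2,2,1,3,…,2,1,42, …], period ℓ=14 (even) → k=13
k=0  a_k=21  p_k/q_k = 21/1
…
k=2  a_k=2  p_k/q_k = 65/3
…
k=4  a_k=1  p_k/q_k = 217/10
k=5  a_k=3  p_k/q_k = 803/37
…
k=7  a_k=14  p_k/q_k = 48809/2249
k=8  a_k=4  p_k/q_k = 198665/9154
…
k=10  a_k=1  p_k/q_k = 843469/38865
k=11  a_k=2  p_k/q_k = 2331742/107441
k=12  a_k=2  p_k/q_k = 5506953/253747
k=13  a_k=1  p_k/q_k = 7838695/361188
fundamental: x₁=7838695, y₁=361188  (since 61445139303025 − 471·130456771344 = 1)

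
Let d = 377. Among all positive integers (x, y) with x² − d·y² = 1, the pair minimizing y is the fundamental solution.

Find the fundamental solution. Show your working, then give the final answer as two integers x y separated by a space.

233 12

√377 → a₀=19, period (2,2,2,38); ℓ=4 even so k=3
a_0=19:  p_0=19·1+0=19,  q_0=19·0+1=1
…
a_2=2:  p_2=2·39+19=97,  q_2=2·2+1=5
a_3=2:  p_3=2·97+39=233,  q_3=2·5+2=12
→ (233, 12).  Check: 233²=54289, 377·12²=54288, difference 1.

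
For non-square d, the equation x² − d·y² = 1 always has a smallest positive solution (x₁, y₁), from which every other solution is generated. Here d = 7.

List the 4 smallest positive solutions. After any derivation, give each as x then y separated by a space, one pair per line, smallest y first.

8 3
127 48
2024 765
32257 12192

[2; 1,1,1,4] for √7; ℓ=4 ⇒ convergent index 3
k=0  a_k=2  p_k/q_k = 2/1
…
k=2  a_k=1  p_k/q_k = 5/2
k=3  a_k=1  p_k/q_k = 8/3
(x₁, y₁) = (8, 3);  8² − 7·3² = 1 ✓
k=2:  x_2 = 8·8+7·3·3 = 127,  y_2 = 8·3+3·8 = 48
k=3:  x_3 = 8·127+7·3·48 = 2024,  y_3 = 8·48+3·127 = 765
k=4:  x_4 = 8·2024+7·3·765 = 32257,  y_4 = 8·765+3·2024 = 12192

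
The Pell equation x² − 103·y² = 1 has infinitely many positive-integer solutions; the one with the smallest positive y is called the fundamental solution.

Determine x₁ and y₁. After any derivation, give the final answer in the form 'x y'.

227528 22419

d=103: √d = [10; 6,1,2,1,1,9,1,1,2,1,6,20] (ℓ=12, even), read p_11/q_11
i=0: a=10 ⇒ p=10, q=1
…
i=3: a=2 ⇒ p=203, q=20
i=4: a=1 ⇒ p=274, q=27
…
i=8: a=1 ⇒ p=9611, q=947
i=9: a=2 ⇒ p=24266, q=2391
i=10: a=1 ⇒ p=33877, q=3338
i=11: a=6 ⇒ p=227528, q=22419
fundamental: x₁=227528, y₁=22419  (since 51768990784 − 103·502611561 = 1)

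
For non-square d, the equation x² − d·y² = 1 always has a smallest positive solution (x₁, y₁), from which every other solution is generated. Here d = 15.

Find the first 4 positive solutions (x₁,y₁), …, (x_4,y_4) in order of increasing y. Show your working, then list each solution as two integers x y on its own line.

4 1
31 8
244 63
1921 496

√15 = [3; 1,6, …], period ℓ=2 (even) → k=1
step 0: (3, 1)  from 3·(1,0) + (0,1)
step 1: (4, 1)  from 1·(3,1) + (1,0)
→ (4, 1).  Check: 4²=16, 15·1²=15, difference 1.
(4+1√15)^2 = 31 + 8√15
(4+1√15)^3 = 244 + 63√15
(4+1√15)^4 = 1921 + 496√15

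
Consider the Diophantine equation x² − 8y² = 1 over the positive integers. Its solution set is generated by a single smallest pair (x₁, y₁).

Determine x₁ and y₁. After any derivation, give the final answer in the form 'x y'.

3 1

√8 = [2; 1,4, …], period ℓ=2 (even) → k=1
i=0: a=2 ⇒ p=2, q=1
i=1: a=1 ⇒ p=3, q=1
(x₁, y₁) = (3, 1);  3² − 8·1² = 1 ✓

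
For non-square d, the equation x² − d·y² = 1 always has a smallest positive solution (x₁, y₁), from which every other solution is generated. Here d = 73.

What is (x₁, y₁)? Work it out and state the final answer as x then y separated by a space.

2281249 267000

d=73: √d = [8; 1,1,5,5,1,1,16] (ℓ=7, odd), read p_13/q_13
step 0: (8, 1)  from 8·(1,0) + (0,1)
step 1: (9, 1)  from 1·(8,1) + (1,0)
step 2: (17, 2)  from 1·(9,1) + (8,1)
step 3: (94, 11)  from 5·(17,2) + (9,1)
step 4: (487, 57)  from 5·(94,11) + (17,2)
step 5: (581, 68)  from 1·(487,57) + (94,11)
step 6: (1068, 125)  from 1·(581,68) + (487,57)
step 7: (17669, 2068)  from 16·(1068,125) + (581,68)
step 8: (18737, 2193)  from 1·(17669,2068) + (1068,125)
step 9: (36406, 4261)  from 1·(18737,2193) + (17669,2068)
step 10: (200767, 23498)  from 5·(36406,4261) + (18737,2193)
step 11: (1040241, 121751)  from 5·(200767,23498) + (36406,4261)
step 12: (1241008, 145249)  from 1·(1040241,121751) + (200767,23498)
step 13: (2281249, 267000)  from 1·(1241008,145249) + (1040241,121751)
fundamental: x₁=2281249, y₁=267000  (since 5204097000001 − 73·71289000000 = 1)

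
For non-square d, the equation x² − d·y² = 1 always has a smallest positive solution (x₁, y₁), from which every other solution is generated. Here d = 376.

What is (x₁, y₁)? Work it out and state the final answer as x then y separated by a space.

2143295 110532

d=376: √d = [19; 2,1,1,3,1,…,1,2,38] (ℓ=16, even), read p_15/q_15
a_0=19:  p_0=19·1+0=19,  q_0=19·0+1=1
a_1=2:  p_1=2·19+1=39,  q_1=2·1+0=2
a_2=1:  p_2=1·39+19=58,  q_2=1·2+1=3
a_3=1:  p_3=1·58+39=97,  q_3=1·3+2=5
a_4=3:  p_4=3·97+58=349,  q_4=3·5+3=18
…
a_6=2:  p_6=2·446+349=1241,  q_6=2·23+18=64
a_7=2:  p_7=2·1241+446=2928,  q_7=2·64+23=151
…
a_9=2:  p_9=2·12953+2928=28834,  q_9=2·668+151=1487
a_10=2:  p_10=2·28834+12953=70621,  q_10=2·1487+668=3642
…
a_12=3:  p_12=3·99455+70621=368986,  q_12=3·5129+3642=19029
a_13=1:  p_13=1·368986+99455=468441,  q_13=1·19029+5129=24158
a_14=1:  p_14=1·468441+368986=837427,  q_14=1·24158+19029=43187
a_15=2:  p_15=2·837427+468441=2143295,  q_15=2·43187+24158=110532
fundamental: x₁=2143295, y₁=110532  (since 4593713457025 − 376·12217323024 = 1)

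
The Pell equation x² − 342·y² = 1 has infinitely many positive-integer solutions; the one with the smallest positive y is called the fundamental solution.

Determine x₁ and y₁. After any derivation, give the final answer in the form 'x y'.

√342 = [18; 2,36, …], period ℓ=2 (even) → k=1
step 0: (18, 1)  from 18·(1,0) + (0,1)
step 1: (37, 2)  from 2·(18,1) + (1,0)
(x₁, y₁) = (37, 2);  37² − 342·2² = 1 ✓

37 2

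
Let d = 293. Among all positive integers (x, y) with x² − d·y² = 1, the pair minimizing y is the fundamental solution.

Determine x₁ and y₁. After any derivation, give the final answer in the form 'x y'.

12320649 719780

[17; 8,1,1,8,34] for √293; ℓ=5 ⇒ convergent index 9
a_0=17:  p_0=17·1+0=17,  q_0=17·0+1=1
…
a_7=1:  p_7=1·679914+84679=764593,  q_7=1·39721+4947=44668
a_8=1:  p_8=1·764593+679914=1444507,  q_8=1·44668+39721=84389
a_9=8:  p_9=8·1444507+764593=12320649,  q_9=8·84389+44668=719780
fundamental: x₁=12320649, y₁=719780  (since 151798391781201 − 293·518083248400 = 1)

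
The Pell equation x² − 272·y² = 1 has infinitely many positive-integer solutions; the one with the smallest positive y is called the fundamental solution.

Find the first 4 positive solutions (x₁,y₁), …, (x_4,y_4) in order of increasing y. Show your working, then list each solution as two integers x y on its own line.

33 2
2177 132
143649 8710
9478657 574728

√272 → a₀=16, period (2,32); ℓ=2 even so k=1
step 0: (16, 1)  from 16·(1,0) + (0,1)
step 1: (33, 2)  from 2·(16,1) + (1,0)
(x₁, y₁) = (33, 2);  33² − 272·2² = 1 ✓
n=2: (33,2)∘(33,2) = (33·33+272·2·2, 33·2+2·33) = (2177,132)
n=3: (2177,132)∘(33,2) = (33·2177+272·2·132, 33·132+2·2177) = (143649,8710)
n=4: (143649,8710)∘(33,2) = (33·143649+272·2·8710, 33·8710+2·143649) = (9478657,574728)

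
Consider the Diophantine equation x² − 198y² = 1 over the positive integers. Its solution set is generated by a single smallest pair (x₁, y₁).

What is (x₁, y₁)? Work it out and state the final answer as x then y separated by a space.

197 14

d=198: √d = [14; 14,28] (ℓ=2, even), read p_1/q_1
k=0  a_k=14  p_k/q_k = 14/1
k=1  a_k=14  p_k/q_k = 197/14
(x₁, y₁) = (197, 14);  197² − 198·14² = 1 ✓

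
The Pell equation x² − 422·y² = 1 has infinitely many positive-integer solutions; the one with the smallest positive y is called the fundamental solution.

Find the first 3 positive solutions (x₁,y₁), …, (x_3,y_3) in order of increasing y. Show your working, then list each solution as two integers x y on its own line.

√422 → a₀=20, period (1,1,5,2,1,…,1,1,40); ℓ=14 even so k=13
i=0: a=20 ⇒ p=20, q=1
i=1: a=1 ⇒ p=21, q=1
…
i=3: a=5 ⇒ p=226, q=11
…
i=5: a=1 ⇒ p=719, q=35
i=6: a=3 ⇒ p=2650, q=129
…
i=8: a=3 ⇒ p=163807, q=7974
…
i=10: a=2 ⇒ p=598859, q=29152
i=11: a=5 ⇒ p=3211821, q=156349
i=12: a=1 ⇒ p=3810680, q=185501
i=13: a=1 ⇒ p=7022501, q=341850
(x₁, y₁) = (7022501, 341850);  7022501² − 422·341850² = 1 ✓
k=2:  x_2 = 7022501·7022501+422·341850·341850 = 98631040590001,  y_2 = 7022501·341850+341850·7022501 = 4801283933700
k=3:  x_3 = 7022501·98631040590001+422·341850·4801283933700 = 1385273162348638202501,  y_3 = 7022501·4801283933700+341850·98631040590001 = 67434042451384025550

7022501 341850
98631040590001 4801283933700
1385273162348638202501 67434042451384025550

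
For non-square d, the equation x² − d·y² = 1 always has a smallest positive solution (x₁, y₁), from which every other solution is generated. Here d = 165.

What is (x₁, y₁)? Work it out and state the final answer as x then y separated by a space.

1079 84

√165 = [12; 1,5,2,5,1,24, …], period ℓ=6 (even) → k=5
step 0: (12, 1)  from 12·(1,0) + (0,1)
…
step 4: (912, 71)  from 5·(167,13) + (77,6)
step 5: (1079, 84)  from 1·(912,71) + (167,13)
(x₁, y₁) = (1079, 84);  1079² − 165·84² = 1 ✓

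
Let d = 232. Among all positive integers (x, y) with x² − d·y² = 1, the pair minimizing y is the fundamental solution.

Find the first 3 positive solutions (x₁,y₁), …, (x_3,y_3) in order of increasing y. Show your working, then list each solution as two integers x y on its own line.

19603 1287
768555217 50458122
30131975818099 1978261129845

√232 = [15; 4,3,7,3,4,30, …], period ℓ=6 (even) → k=5
i=0: a=15 ⇒ p=15, q=1
…
i=2: a=3 ⇒ p=198, q=13
i=3: a=7 ⇒ p=1447, q=95
i=4: a=3 ⇒ p=4539, q=298
i=5: a=4 ⇒ p=19603, q=1287
→ (19603, 1287).  Check: 19603²=384277609, 232·1287²=384277608, difference 1.
n=2: (19603,1287)∘(19603,1287) = (19603·19603+232·1287·1287, 19603·1287+1287·19603) = (768555217,50458122)
n=3: (768555217,50458122)∘(19603,1287) = (19603·768555217+232·1287·50458122, 19603·50458122+1287·768555217) = (30131975818099,1978261129845)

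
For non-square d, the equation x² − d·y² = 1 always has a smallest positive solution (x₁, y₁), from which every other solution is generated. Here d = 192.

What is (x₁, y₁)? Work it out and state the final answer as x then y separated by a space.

97 7

√192 → a₀=13, period (1,5,1,26); ℓ=4 even so k=3
a_0=13:  p_0=13·1+0=13,  q_0=13·0+1=1
…
a_2=5:  p_2=5·14+13=83,  q_2=5·1+1=6
a_3=1:  p_3=1·83+14=97,  q_3=1·6+1=7
fundamental: x₁=97, y₁=7  (since 9409 − 192·49 = 1)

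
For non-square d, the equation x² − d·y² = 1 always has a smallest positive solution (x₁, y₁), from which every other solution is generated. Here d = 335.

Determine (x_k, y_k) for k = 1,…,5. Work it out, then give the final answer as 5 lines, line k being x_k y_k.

604 33
729631 39864
881393644 48155679
1064722792321 58172020368
1286184251730124 70271752448865

[18; 3,3,3,36] for √335; ℓ=4 ⇒ convergent index 3
step 0: (18, 1)  from 18·(1,0) + (0,1)
…
step 2: (183, 10)  from 3·(55,3) + (18,1)
step 3: (604, 33)  from 3·(183,10) + (55,3)
fundamental: x₁=604, y₁=33  (since 364816 − 335·1089 = 1)
k=2:  x_2 = 604·604+335·33·33 = 729631,  y_2 = 604·33+33·604 = 39864
k=3:  x_3 = 604·729631+335·33·39864 = 881393644,  y_3 = 604·39864+33·729631 = 48155679
k=4:  x_4 = 604·881393644+335·33·48155679 = 1064722792321,  y_4 = 604·48155679+33·881393644 = 58172020368
k=5:  x_5 = 604·1064722792321+335·33·58172020368 = 1286184251730124,  y_5 = 604·58172020368+33·1064722792321 = 70271752448865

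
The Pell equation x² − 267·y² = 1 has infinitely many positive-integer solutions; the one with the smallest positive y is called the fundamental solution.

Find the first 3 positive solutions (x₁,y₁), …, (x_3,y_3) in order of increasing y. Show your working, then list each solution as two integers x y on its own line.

2402 147
11539207 706188
55434348026 3392527005

√267 → a₀=16, period (2,1,15,1,2,32); ℓ=6 even so k=5
i=0: a=16 ⇒ p=16, q=1
i=1: a=2 ⇒ p=33, q=2
…
i=4: a=1 ⇒ p=817, q=50
i=5: a=2 ⇒ p=2402, q=147
(x₁, y₁) = (2402, 147);  2402² − 267·147² = 1 ✓
(2402+147√267)^2 = 11539207 + 706188√267
(2402+147√267)^3 = 55434348026 + 3392527005√267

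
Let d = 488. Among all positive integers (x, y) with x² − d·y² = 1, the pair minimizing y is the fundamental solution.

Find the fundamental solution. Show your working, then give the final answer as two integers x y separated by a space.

[22; 11,44] for √488; ℓ=2 ⇒ convergent index 1
k=0  a_k=22  p_k/q_k = 22/1
k=1  a_k=11  p_k/q_k = 243/11
(x₁, y₁) = (243, 11);  243² − 488·11² = 1 ✓

243 11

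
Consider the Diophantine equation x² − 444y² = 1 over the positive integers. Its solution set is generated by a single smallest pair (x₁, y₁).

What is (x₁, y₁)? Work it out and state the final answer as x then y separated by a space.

295 14

√444 → a₀=21, period (14,42); ℓ=2 even so k=1
a_0=21:  p_0=21·1+0=21,  q_0=21·0+1=1
a_1=14:  p_1=14·21+1=295,  q_1=14·1+0=14
fundamental: x₁=295, y₁=14  (since 87025 − 444·196 = 1)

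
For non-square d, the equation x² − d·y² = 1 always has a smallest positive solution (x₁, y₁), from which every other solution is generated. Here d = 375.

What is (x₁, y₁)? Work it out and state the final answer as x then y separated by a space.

15124 781

[19; 2,1,2,1,5,1,2,1,2,38] for √375; ℓ=10 ⇒ convergent index 9
i=0: a=19 ⇒ p=19, q=1
i=1: a=2 ⇒ p=39, q=2
i=2: a=1 ⇒ p=58, q=3
…
i=7: a=2 ⇒ p=4086, q=211
i=8: a=1 ⇒ p=5519, q=285
i=9: a=2 ⇒ p=15124, q=781
fundamental: x₁=15124, y₁=781  (since 228735376 − 375·609961 = 1)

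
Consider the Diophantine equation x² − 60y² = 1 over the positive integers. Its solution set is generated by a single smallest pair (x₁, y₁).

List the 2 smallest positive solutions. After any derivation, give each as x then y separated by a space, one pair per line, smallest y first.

d=60: √d = [7; 1,2,1,14] (ℓ=4, even), read p_3/q_3
i=0: a=7 ⇒ p=7, q=1
i=1: a=1 ⇒ p=8, q=1
i=2: a=2 ⇒ p=23, q=3
i=3: a=1 ⇒ p=31, q=4
→ (31, 4).  Check: 31²=961, 60·4²=960, difference 1.
k=2:  x_2 = 31·31+60·4·4 = 1921,  y_2 = 31·4+4·31 = 248

31 4
1921 248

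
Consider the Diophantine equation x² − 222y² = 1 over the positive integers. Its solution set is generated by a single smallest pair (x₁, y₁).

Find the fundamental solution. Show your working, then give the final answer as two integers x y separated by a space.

[14; 1,8,1,28] for √222; ℓ=4 ⇒ convergent index 3
i=0: a=14 ⇒ p=14, q=1
…
i=2: a=8 ⇒ p=134, q=9
i=3: a=1 ⇒ p=149, q=10
→ (149, 10).  Check: 149²=22201, 222·10²=22200, difference 1.

149 10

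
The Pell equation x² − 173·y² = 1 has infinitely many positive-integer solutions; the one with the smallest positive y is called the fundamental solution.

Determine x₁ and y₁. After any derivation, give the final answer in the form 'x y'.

√173 → a₀=13, period (6,1,1,6,26); ℓ=5 odd so k=9
a_0=13:  p_0=13·1+0=13,  q_0=13·0+1=1
…
a_7=1:  p_7=1·176552+29239=205791,  q_7=1·13423+2223=15646
a_8=1:  p_8=1·205791+176552=382343,  q_8=1·15646+13423=29069
a_9=6:  p_9=6·382343+205791=2499849,  q_9=6·29069+15646=190060
(x₁, y₁) = (2499849, 190060);  2499849² − 173·190060² = 1 ✓

2499849 190060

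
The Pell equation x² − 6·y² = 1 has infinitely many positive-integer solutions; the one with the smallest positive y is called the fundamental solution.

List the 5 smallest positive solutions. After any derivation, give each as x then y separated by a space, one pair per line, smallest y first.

√6 = [2; 2,4, …], period ℓ=2 (even) → k=1
i=0: a=2 ⇒ p=2, q=1
i=1: a=2 ⇒ p=5, q=2
(x₁, y₁) = (5, 2);  5² − 6·2² = 1 ✓
k=2:  x_2 = 5·5+6·2·2 = 49,  y_2 = 5·2+2·5 = 20
k=3:  x_3 = 5·49+6·2·20 = 485,  y_3 = 5·20+2·49 = 198
k=4:  x_4 = 5·485+6·2·198 = 4801,  y_4 = 5·198+2·485 = 1960
k=5:  x_5 = 5·4801+6·2·1960 = 47525,  y_5 = 5·1960+2·4801 = 19402

5 2
49 20
485 198
4801 1960
47525 19402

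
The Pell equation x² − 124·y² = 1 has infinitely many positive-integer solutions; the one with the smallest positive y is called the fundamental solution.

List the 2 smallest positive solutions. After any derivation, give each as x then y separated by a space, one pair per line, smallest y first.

4620799 414960
42703566796801 3834893506080

√124 → a₀=11, period (7,2,1,1,1,…,2,7,22); ℓ=16 even so k=15
step 0: (11, 1)  from 11·(1,0) + (0,1)
step 1: (78, 7)  from 7·(11,1) + (1,0)
…
step 3: (245, 22)  from 1·(167,15) + (78,7)
step 4: (412, 37)  from 1·(245,22) + (167,15)
…
step 6: (2383, 214)  from 3·(657,59) + (412,37)
…
step 10: (67292, 6043)  from 3·(17583,1579) + (14543,1306)
step 11: (84875, 7622)  from 1·(67292,6043) + (17583,1579)
…
step 14: (626251, 56239)  from 2·(237042,21287) + (152167,13665)
step 15: (4620799, 414960)  from 7·(626251,56239) + (237042,21287)
fundamental: x₁=4620799, y₁=414960  (since 21351783398401 − 124·172191801600 = 1)
n=2: (4620799,414960)∘(4620799,414960) = (4620799·4620799+124·414960·414960, 4620799·414960+414960·4620799) = (42703566796801,3834893506080)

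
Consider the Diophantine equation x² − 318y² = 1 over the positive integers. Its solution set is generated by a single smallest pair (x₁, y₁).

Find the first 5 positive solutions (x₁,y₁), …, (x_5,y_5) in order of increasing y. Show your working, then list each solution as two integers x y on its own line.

107 6
22897 1284
4899851 274770
1048545217 58799496
224383776587 12582817374

[17; 1,4,1,34] for √318; ℓ=4 ⇒ convergent index 3
step 0: (17, 1)  from 17·(1,0) + (0,1)
step 1: (18, 1)  from 1·(17,1) + (1,0)
step 2: (89, 5)  from 4·(18,1) + (17,1)
step 3: (107, 6)  from 1·(89,5) + (18,1)
→ (107, 6).  Check: 107²=11449, 318·6²=11448, difference 1.
k=2:  x_2 = 107·107+318·6·6 = 22897,  y_2 = 107·6+6·107 = 1284
k=3:  x_3 = 107·22897+318·6·1284 = 4899851,  y_3 = 107·1284+6·22897 = 274770
k=4:  x_4 = 107·4899851+318·6·274770 = 1048545217,  y_4 = 107·274770+6·4899851 = 58799496
k=5:  x_5 = 107·1048545217+318·6·58799496 = 224383776587,  y_5 = 107·58799496+6·1048545217 = 12582817374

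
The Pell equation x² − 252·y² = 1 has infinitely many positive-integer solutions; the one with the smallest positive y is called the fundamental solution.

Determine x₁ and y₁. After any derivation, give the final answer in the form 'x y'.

[15; 1,6,1,30] for √252; ℓ=4 ⇒ convergent index 3
i=0: a=15 ⇒ p=15, q=1
…
i=2: a=6 ⇒ p=111, q=7
i=3: a=1 ⇒ p=127, q=8
(x₁, y₁) = (127, 8);  127² − 252·8² = 1 ✓

127 8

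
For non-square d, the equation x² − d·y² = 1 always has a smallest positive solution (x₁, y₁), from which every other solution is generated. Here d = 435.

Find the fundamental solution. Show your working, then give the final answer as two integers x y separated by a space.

146 7

d=435: √d = [20; 1,5,1,40] (ℓ=4, even), read p_3/q_3
a_0=20:  p_0=20·1+0=20,  q_0=20·0+1=1
…
a_2=5:  p_2=5·21+20=125,  q_2=5·1+1=6
a_3=1:  p_3=1·125+21=146,  q_3=1·6+1=7
fundamental: x₁=146, y₁=7  (since 21316 − 435·49 = 1)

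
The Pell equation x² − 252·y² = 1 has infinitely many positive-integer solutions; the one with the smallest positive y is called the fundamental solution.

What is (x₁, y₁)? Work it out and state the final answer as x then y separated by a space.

d=252: √d = [15; 1,6,1,30] (ℓ=4, even), read p_3/q_3
step 0: (15, 1)  from 15·(1,0) + (0,1)
step 1: (16, 1)  from 1·(15,1) + (1,0)
step 2: (111, 7)  from 6·(16,1) + (15,1)
step 3: (127, 8)  from 1·(111,7) + (16,1)
fundamental: x₁=127, y₁=8  (since 16129 − 252·64 = 1)

127 8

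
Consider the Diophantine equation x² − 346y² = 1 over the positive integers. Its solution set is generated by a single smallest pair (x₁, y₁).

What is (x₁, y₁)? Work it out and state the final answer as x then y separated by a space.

[18; 1,1,1,1,36] for √346; ℓ=5 ⇒ convergent index 9
step 0: (18, 1)  from 18·(1,0) + (0,1)
…
step 2: (37, 2)  from 1·(19,1) + (18,1)
…
step 8: (10398, 559)  from 1·(6901,371) + (3497,188)
step 9: (17299, 930)  from 1·(10398,559) + (6901,371)
fundamental: x₁=17299, y₁=930  (since 299255401 − 346·864900 = 1)

17299 930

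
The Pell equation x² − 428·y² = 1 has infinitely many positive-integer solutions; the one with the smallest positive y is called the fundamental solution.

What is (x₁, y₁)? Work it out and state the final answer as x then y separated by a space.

1850887 89466

√428 → a₀=20, period (1,2,4,1,5,10,5,1,4,2,1,40); ℓ=12 even so k=11
i=0: a=20 ⇒ p=20, q=1
i=1: a=1 ⇒ p=21, q=1
…
i=3: a=4 ⇒ p=269, q=13
…
i=5: a=5 ⇒ p=1924, q=93
i=6: a=10 ⇒ p=19571, q=946
…
i=9: a=4 ⇒ p=577179, q=27899
i=10: a=2 ⇒ p=1273708, q=61567
i=11: a=1 ⇒ p=1850887, q=89466
(x₁, y₁) = (1850887, 89466);  1850887² − 428·89466² = 1 ✓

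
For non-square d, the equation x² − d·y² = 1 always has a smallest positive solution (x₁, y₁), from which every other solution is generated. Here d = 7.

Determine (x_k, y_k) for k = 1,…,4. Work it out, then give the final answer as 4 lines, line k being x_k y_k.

d=7: √d = [2; 1,1,1,4] (ℓ=4, even), read p_3/q_3
k=0  a_k=2  p_k/q_k = 2/1
k=1  a_k=1  p_k/q_k = 3/1
k=2  a_k=1  p_k/q_k = 5/2
k=3  a_k=1  p_k/q_k = 8/3
(x₁, y₁) = (8, 3);  8² − 7·3² = 1 ✓
(x_2, y_2) = (8·8 + 7·3·3, 8·3 + 3·8) = (127, 48)
(x_3, y_3) = (8·127 + 7·3·48, 8·48 + 3·127) = (2024, 765)
(x_4, y_4) = (8·2024 + 7·3·765, 8·765 + 3·2024) = (32257, 12192)

8 3
127 48
2024 765
32257 12192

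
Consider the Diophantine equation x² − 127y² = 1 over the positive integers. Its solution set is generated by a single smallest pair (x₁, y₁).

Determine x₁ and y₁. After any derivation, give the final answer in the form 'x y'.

√127 = [11; 3,1,2,2,7,11,7,2,2,1,3,22, …], period ℓ=12 (even) → k=11
i=0: a=11 ⇒ p=11, q=1
i=1: a=3 ⇒ p=34, q=3
…
i=3: a=2 ⇒ p=124, q=11
i=4: a=2 ⇒ p=293, q=26
i=5: a=7 ⇒ p=2175, q=193
…
i=7: a=7 ⇒ p=171701, q=15236
i=8: a=2 ⇒ p=367620, q=32621
…
i=10: a=1 ⇒ p=1274561, q=113099
i=11: a=3 ⇒ p=4730624, q=419775
→ (4730624, 419775).  Check: 4730624²=22378803429376, 127·419775²=22378803429375, difference 1.

4730624 419775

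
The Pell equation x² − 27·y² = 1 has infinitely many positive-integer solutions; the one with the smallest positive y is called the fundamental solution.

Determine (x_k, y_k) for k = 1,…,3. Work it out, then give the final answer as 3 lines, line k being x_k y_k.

26 5
1351 260
70226 13515

√27 = [5; 5,10, …], period ℓ=2 (even) → k=1
a_0=5:  p_0=5·1+0=5,  q_0=5·0+1=1
a_1=5:  p_1=5·5+1=26,  q_1=5·1+0=5
→ (26, 5).  Check: 26²=676, 27·5²=675, difference 1.
(x_2, y_2) = (26·26 + 27·5·5, 26·5 + 5·26) = (1351, 260)
(x_3, y_3) = (26·1351 + 27·5·260, 26·260 + 5·1351) = (70226, 13515)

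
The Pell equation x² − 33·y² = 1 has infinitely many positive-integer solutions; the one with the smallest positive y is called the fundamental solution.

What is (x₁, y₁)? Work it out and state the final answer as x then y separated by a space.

d=33: √d = [5; 1,2,1,10] (ℓ=4, even), read p_3/q_3
a_0=5:  p_0=5·1+0=5,  q_0=5·0+1=1
…
a_2=2:  p_2=2·6+5=17,  q_2=2·1+1=3
a_3=1:  p_3=1·17+6=23,  q_3=1·3+1=4
fundamental: x₁=23, y₁=4  (since 529 − 33·16 = 1)

23 4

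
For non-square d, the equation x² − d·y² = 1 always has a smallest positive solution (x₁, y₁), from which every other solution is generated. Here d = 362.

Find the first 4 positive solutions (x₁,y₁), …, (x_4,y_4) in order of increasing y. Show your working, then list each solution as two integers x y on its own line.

723 38
1045457 54948
1511730099 79454770
2185960677697 114891542472

d=362: √d = [19; 38] (ℓ=1, odd), read p_1/q_1
i=0: a=19 ⇒ p=19, q=1
i=1: a=38 ⇒ p=723, q=38
→ (723, 38).  Check: 723²=522729, 362·38²=522728, difference 1.
k=2:  x_2 = 723·723+362·38·38 = 1045457,  y_2 = 723·38+38·723 = 54948
k=3:  x_3 = 723·1045457+362·38·54948 = 1511730099,  y_3 = 723·54948+38·1045457 = 79454770
k=4:  x_4 = 723·1511730099+362·38·79454770 = 2185960677697,  y_4 = 723·79454770+38·1511730099 = 114891542472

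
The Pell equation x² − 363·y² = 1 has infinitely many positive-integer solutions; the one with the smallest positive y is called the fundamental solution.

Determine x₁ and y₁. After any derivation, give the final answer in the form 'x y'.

√363 → a₀=19, period (19,38); ℓ=2 even so k=1
a_0=19:  p_0=19·1+0=19,  q_0=19·0+1=1
a_1=19:  p_1=19·19+1=362,  q_1=19·1+0=19
(x₁, y₁) = (362, 19);  362² − 363·19² = 1 ✓

362 19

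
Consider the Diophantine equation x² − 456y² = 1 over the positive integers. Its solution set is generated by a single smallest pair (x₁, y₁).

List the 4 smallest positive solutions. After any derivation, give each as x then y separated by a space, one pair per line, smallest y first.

[21; 2,1,4,1,2,42] for √456; ℓ=6 ⇒ convergent index 5
i=0: a=21 ⇒ p=21, q=1
i=1: a=2 ⇒ p=43, q=2
…
i=3: a=4 ⇒ p=299, q=14
i=4: a=1 ⇒ p=363, q=17
i=5: a=2 ⇒ p=1025, q=48
(x₁, y₁) = (1025, 48);  1025² − 456·48² = 1 ✓
n=2: (1025,48)∘(1025,48) = (1025·1025+456·48·48, 1025·48+48·1025) = (2101249,98400)
n=3: (2101249,98400)∘(1025,48) = (1025·2101249+456·48·98400, 1025·98400+48·2101249) = (4307559425,201719952)
n=4: (4307559425,201719952)∘(1025,48) = (1025·4307559425+456·48·201719952, 1025·201719952+48·4307559425) = (8830494720001,413525803200)

1025 48
2101249 98400
4307559425 201719952
8830494720001 413525803200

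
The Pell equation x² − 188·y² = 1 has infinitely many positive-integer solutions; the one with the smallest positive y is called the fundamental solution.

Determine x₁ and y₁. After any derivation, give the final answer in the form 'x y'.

4607 336

d=188: √d = [13; 1,2,2,6,2,2,1,26] (ℓ=8, even), read p_7/q_7
k=0  a_k=13  p_k/q_k = 13/1
…
k=4  a_k=6  p_k/q_k = 617/45
…
k=6  a_k=2  p_k/q_k = 3277/239
k=7  a_k=1  p_k/q_k = 4607/336
fundamental: x₁=4607, y₁=336  (since 21224449 − 188·112896 = 1)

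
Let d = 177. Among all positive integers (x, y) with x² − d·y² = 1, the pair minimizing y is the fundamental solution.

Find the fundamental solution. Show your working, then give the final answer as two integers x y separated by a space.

√177 = [13; 3,3,2,8,2,3,3,26, …], period ℓ=8 (even) → k=7
i=0: a=13 ⇒ p=13, q=1
i=1: a=3 ⇒ p=40, q=3
…
i=3: a=2 ⇒ p=306, q=23
…
i=6: a=3 ⇒ p=18985, q=1427
i=7: a=3 ⇒ p=62423, q=4692
(x₁, y₁) = (62423, 4692);  62423² − 177·4692² = 1 ✓

62423 4692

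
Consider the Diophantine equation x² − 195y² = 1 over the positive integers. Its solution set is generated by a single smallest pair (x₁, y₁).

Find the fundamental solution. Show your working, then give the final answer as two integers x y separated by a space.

14 1

√195 → a₀=13, period (1,26); ℓ=2 even so k=1
step 0: (13, 1)  from 13·(1,0) + (0,1)
step 1: (14, 1)  from 1·(13,1) + (1,0)
(x₁, y₁) = (14, 1);  14² − 195·1² = 1 ✓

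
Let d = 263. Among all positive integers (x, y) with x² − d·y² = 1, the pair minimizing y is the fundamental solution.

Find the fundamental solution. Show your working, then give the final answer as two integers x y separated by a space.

√263 = [16; 4,1,1,1,1,15,1,1,1,1,4,32, …], period ℓ=12 (even) → k=11
a_0=16:  p_0=16·1+0=16,  q_0=16·0+1=1
…
a_2=1:  p_2=1·65+16=81,  q_2=1·4+1=5
…
a_6=15:  p_6=15·373+227=5822,  q_6=15·23+14=359
…
a_8=1:  p_8=1·6195+5822=12017,  q_8=1·382+359=741
a_9=1:  p_9=1·12017+6195=18212,  q_9=1·741+382=1123
a_10=1:  p_10=1·18212+12017=30229,  q_10=1·1123+741=1864
a_11=4:  p_11=4·30229+18212=139128,  q_11=4·1864+1123=8579
fundamental: x₁=139128, y₁=8579  (since 19356600384 − 263·73599241 = 1)

139128 8579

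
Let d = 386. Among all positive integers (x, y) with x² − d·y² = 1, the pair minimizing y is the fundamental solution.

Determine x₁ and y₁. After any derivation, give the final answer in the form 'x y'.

111555 5678

d=386: √d = [19; 1,1,1,4,1,18,1,4,1,1,1,38] (ℓ=12, even), read p_11/q_11
i=0: a=19 ⇒ p=19, q=1
i=1: a=1 ⇒ p=20, q=1
…
i=3: a=1 ⇒ p=59, q=3
…
i=9: a=1 ⇒ p=39392, q=2005
i=10: a=1 ⇒ p=72163, q=3673
i=11: a=1 ⇒ p=111555, q=5678
(x₁, y₁) = (111555, 5678);  111555² − 386·5678² = 1 ✓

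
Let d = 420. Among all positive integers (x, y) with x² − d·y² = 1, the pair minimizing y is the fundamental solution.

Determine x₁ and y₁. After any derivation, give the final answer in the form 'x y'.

41 2

√420 → a₀=20, period (2,40); ℓ=2 even so k=1
i=0: a=20 ⇒ p=20, q=1
i=1: a=2 ⇒ p=41, q=2
→ (41, 2).  Check: 41²=1681, 420·2²=1680, difference 1.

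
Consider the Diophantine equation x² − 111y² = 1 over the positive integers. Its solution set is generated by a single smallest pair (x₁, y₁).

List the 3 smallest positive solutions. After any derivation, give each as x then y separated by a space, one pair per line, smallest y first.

√111 = [10; 1,1,6,1,1,20, …], period ℓ=6 (even) → k=5
i=0: a=10 ⇒ p=10, q=1
…
i=2: a=1 ⇒ p=21, q=2
…
i=4: a=1 ⇒ p=158, q=15
i=5: a=1 ⇒ p=295, q=28
(x₁, y₁) = (295, 28);  295² − 111·28² = 1 ✓
(295+28√111)^2 = 174049 + 16520√111
(295+28√111)^3 = 102688615 + 9746772√111

295 28
174049 16520
102688615 9746772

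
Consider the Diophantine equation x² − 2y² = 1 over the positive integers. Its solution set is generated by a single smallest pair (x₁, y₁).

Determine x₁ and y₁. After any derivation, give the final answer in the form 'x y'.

√2 = [1; 2, …], period ℓ=1 (odd) → k=1
step 0: (1, 1)  from 1·(1,0) + (0,1)
step 1: (3, 2)  from 2·(1,1) + (1,0)
(x₁, y₁) = (3, 2);  3² − 2·2² = 1 ✓

3 2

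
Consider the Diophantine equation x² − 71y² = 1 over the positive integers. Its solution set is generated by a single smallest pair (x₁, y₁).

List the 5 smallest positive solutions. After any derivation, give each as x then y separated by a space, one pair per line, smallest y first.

3480 413
24220799 2874480
168576757560 20006380387
1173294208396801 139244404619040
8166127521864977400 969141036142138013

[8; 2,2,1,7,1,2,2,16] for √71; ℓ=8 ⇒ convergent index 7
a_0=8:  p_0=8·1+0=8,  q_0=8·0+1=1
a_1=2:  p_1=2·8+1=17,  q_1=2·1+0=2
…
a_4=7:  p_4=7·59+42=455,  q_4=7·7+5=54
…
a_6=2:  p_6=2·514+455=1483,  q_6=2·61+54=176
a_7=2:  p_7=2·1483+514=3480,  q_7=2·176+61=413
→ (3480, 413).  Check: 3480²=12110400, 71·413²=12110399, difference 1.
k=2:  x_2 = 3480·3480+71·413·413 = 24220799,  y_2 = 3480·413+413·3480 = 2874480
k=3:  x_3 = 3480·24220799+71·413·2874480 = 168576757560,  y_3 = 3480·2874480+413·24220799 = 20006380387
k=4:  x_4 = 3480·168576757560+71·413·20006380387 = 1173294208396801,  y_4 = 3480·20006380387+413·168576757560 = 139244404619040
k=5:  x_5 = 3480·1173294208396801+71·413·139244404619040 = 8166127521864977400,  y_5 = 3480·139244404619040+413·1173294208396801 = 969141036142138013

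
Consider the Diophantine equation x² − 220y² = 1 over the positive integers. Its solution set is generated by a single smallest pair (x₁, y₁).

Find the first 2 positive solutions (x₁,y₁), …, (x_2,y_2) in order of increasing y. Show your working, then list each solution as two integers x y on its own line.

89 6
15841 1068

[14; 1,4,1,28] for √220; ℓ=4 ⇒ convergent index 3
a_0=14:  p_0=14·1+0=14,  q_0=14·0+1=1
…
a_2=4:  p_2=4·15+14=74,  q_2=4·1+1=5
a_3=1:  p_3=1·74+15=89,  q_3=1·5+1=6
fundamental: x₁=89, y₁=6  (since 7921 − 220·36 = 1)
n=2: (89,6)∘(89,6) = (89·89+220·6·6, 89·6+6·89) = (15841,1068)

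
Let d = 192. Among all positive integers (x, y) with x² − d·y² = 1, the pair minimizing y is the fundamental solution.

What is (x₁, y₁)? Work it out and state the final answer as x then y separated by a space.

d=192: √d = [13; 1,5,1,26] (ℓ=4, even), read p_3/q_3
a_0=13:  p_0=13·1+0=13,  q_0=13·0+1=1
…
a_2=5:  p_2=5·14+13=83,  q_2=5·1+1=6
a_3=1:  p_3=1·83+14=97,  q_3=1·6+1=7
→ (97, 7).  Check: 97²=9409, 192·7²=9408, difference 1.

97 7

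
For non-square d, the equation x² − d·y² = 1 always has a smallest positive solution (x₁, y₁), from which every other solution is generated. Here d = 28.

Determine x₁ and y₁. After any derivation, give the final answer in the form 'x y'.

d=28: √d = [5; 3,2,3,10] (ℓ=4, even), read p_3/q_3
step 0: (5, 1)  from 5·(1,0) + (0,1)
…
step 2: (37, 7)  from 2·(16,3) + (5,1)
step 3: (127, 24)  from 3·(37,7) + (16,3)
(x₁, y₁) = (127, 24);  127² − 28·24² = 1 ✓

127 24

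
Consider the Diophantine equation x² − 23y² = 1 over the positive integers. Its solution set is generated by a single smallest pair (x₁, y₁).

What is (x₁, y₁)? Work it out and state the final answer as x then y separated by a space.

24 5

√23 = [4; 1,3,1,8, …], period ℓ=4 (even) → k=3
i=0: a=4 ⇒ p=4, q=1
…
i=2: a=3 ⇒ p=19, q=4
i=3: a=1 ⇒ p=24, q=5
(x₁, y₁) = (24, 5);  24² − 23·5² = 1 ✓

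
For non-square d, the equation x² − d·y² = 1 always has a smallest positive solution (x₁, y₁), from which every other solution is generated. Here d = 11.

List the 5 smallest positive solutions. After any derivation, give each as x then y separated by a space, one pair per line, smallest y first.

10 3
199 60
3970 1197
79201 23880
1580050 476403

√11 → a₀=3, period (3,6); ℓ=2 even so k=1
step 0: (3, 1)  from 3·(1,0) + (0,1)
step 1: (10, 3)  from 3·(3,1) + (1,0)
→ (10, 3).  Check: 10²=100, 11·3²=99, difference 1.
(10+3√11)^2 = 199 + 60√11
(10+3√11)^3 = 3970 + 1197√11
(10+3√11)^4 = 79201 + 23880√11
(10+3√11)^5 = 1580050 + 476403√11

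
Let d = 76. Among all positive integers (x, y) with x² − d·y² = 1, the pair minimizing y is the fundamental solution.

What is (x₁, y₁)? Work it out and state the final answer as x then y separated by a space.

√76 → a₀=8, period (1,2,1,1,5,4,5,1,1,2,1,16); ℓ=12 even so k=11
i=0: a=8 ⇒ p=8, q=1
…
i=2: a=2 ⇒ p=26, q=3
i=3: a=1 ⇒ p=35, q=4
i=4: a=1 ⇒ p=61, q=7
i=5: a=5 ⇒ p=340, q=39
…
i=10: a=2 ⇒ p=41488, q=4759
i=11: a=1 ⇒ p=57799, q=6630
(x₁, y₁) = (57799, 6630);  57799² − 76·6630² = 1 ✓

57799 6630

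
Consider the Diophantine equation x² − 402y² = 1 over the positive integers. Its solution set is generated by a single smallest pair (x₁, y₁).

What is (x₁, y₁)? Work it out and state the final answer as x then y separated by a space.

401 20

√402 = [20; 20,40, …], period ℓ=2 (even) → k=1
step 0: (20, 1)  from 20·(1,0) + (0,1)
step 1: (401, 20)  from 20·(20,1) + (1,0)
fundamental: x₁=401, y₁=20  (since 160801 − 402·400 = 1)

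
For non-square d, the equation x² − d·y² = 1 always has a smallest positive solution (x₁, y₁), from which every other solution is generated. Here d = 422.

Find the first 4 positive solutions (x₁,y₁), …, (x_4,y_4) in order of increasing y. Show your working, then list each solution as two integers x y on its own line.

7022501 341850
98631040590001 4801283933700
1385273162348638202501 67434042451384025550
19456164335732849620362360001 947111261097768740333867400

√422 = [20; 1,1,5,2,1,…,1,1,40, …], period ℓ=14 (even) → k=13
i=0: a=20 ⇒ p=20, q=1
i=1: a=1 ⇒ p=21, q=1
…
i=3: a=5 ⇒ p=226, q=11
…
i=6: a=3 ⇒ p=2650, q=129
…
i=10: a=2 ⇒ p=598859, q=29152
i=11: a=5 ⇒ p=3211821, q=156349
i=12: a=1 ⇒ p=3810680, q=185501
i=13: a=1 ⇒ p=7022501, q=341850
fundamental: x₁=7022501, y₁=341850  (since 49315520295001 − 422·116861422500 = 1)
k=2:  x_2 = 7022501·7022501+422·341850·341850 = 98631040590001,  y_2 = 7022501·341850+341850·7022501 = 4801283933700
k=3:  x_3 = 7022501·98631040590001+422·341850·4801283933700 = 1385273162348638202501,  y_3 = 7022501·4801283933700+341850·98631040590001 = 67434042451384025550
k=4:  x_4 = 7022501·1385273162348638202501+422·341850·67434042451384025550 = 19456164335732849620362360001,  y_4 = 7022501·67434042451384025550+341850·1385273162348638202501 = 947111261097768740333867400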